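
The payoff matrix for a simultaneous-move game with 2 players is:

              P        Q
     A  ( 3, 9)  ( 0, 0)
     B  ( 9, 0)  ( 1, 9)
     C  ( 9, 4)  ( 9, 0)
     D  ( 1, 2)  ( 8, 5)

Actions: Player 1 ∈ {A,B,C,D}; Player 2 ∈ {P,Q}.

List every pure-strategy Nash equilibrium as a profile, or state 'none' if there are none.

(A,P): not NE [P1→C gives 9>3]
(A,Q): not NE [P1→C gives 9>0; P2→P gives 9>0]
(B,P): not NE [P2→Q gives 9>0]
(B,Q): not NE [P1→C gives 9>1]
(C,P): NE
(C,Q): not NE [P2→P gives 4>0]
(D,P): not NE [P1→C gives 9>1; P2→Q gives 5>2]
(D,Q): not NE [P1→C gives 9>8]

PSNE = {(C,P)}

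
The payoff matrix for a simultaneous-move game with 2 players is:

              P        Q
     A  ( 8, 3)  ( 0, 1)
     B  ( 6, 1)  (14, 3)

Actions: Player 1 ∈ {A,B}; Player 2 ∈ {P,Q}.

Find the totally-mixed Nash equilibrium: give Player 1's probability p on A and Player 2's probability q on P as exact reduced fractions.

P1 mixes 1/2 on A; P2 mixes 7/8 on P

P1 indiff ⇒ q·8+(1-q)·0 = q·6+(1-q)·14 ⇒ q(2) = (1-q)(14) ⇒ q = 7/8
P2 indiff ⇒ p·3+(1-p)·1 = p·1+(1-p)·3 ⇒ p(2) = (1-p)(2) ⇒ p = 1/2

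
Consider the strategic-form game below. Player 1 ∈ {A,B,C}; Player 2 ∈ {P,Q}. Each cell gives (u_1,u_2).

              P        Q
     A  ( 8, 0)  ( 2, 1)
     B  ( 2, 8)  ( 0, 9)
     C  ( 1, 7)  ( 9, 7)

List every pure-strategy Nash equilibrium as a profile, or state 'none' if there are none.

(A,P): not NE [P2→Q gives 1>0]
(A,Q): not NE [P1→C gives 9>2]
(B,P): not NE [P1→A gives 8>2; P2→Q gives 9>8]
(B,Q): not NE [P1→C gives 9>0]
(C,P): not NE [P1→A gives 8>1]
(C,Q): NE

NE set: (C,Q)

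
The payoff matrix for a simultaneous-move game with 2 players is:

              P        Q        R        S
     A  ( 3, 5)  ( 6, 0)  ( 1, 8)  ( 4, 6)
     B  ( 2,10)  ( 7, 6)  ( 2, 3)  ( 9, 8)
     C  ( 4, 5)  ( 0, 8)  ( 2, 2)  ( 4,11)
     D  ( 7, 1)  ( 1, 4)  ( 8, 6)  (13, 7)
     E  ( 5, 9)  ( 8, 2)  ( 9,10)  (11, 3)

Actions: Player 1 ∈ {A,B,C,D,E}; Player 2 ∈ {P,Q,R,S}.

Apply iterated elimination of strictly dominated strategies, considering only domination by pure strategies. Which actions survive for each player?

P1 drop A (E beats it: P:5>3 Q:8>6 R:9>1 S:11>4)
P1 drop B (E beats it: P:5>2 Q:8>7 R:9>2 S:11>9)
P1 drop C (D beats it: P:7>4 Q:1>0 R:8>2 S:13>4)
P2 drop P (R beats it: D:6>1 E:10>9)
P2 drop Q (R beats it: D:6>4 E:10>2)
P1→{D,E} P2→{R,S}

Survivors P1:{D,E} P2:{R,S}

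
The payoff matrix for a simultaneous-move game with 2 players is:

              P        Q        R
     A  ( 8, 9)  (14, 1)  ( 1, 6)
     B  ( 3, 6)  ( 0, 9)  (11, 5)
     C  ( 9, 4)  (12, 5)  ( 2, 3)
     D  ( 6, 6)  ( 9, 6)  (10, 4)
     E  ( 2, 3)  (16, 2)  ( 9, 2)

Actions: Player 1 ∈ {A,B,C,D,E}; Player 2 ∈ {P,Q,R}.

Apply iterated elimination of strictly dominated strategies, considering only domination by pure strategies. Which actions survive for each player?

Remaining: P1:{A,C,E} P2:{P,Q}

P2 drop R (P beats it: A:9>6 B:6>5 C:4>3 D:6>4 E:3>2)
P1 drop B (A beats it: P:8>3 Q:14>0)
P1 drop D (A beats it: P:8>6 Q:14>9)
P1→{A,C,E} P2→{P,Q}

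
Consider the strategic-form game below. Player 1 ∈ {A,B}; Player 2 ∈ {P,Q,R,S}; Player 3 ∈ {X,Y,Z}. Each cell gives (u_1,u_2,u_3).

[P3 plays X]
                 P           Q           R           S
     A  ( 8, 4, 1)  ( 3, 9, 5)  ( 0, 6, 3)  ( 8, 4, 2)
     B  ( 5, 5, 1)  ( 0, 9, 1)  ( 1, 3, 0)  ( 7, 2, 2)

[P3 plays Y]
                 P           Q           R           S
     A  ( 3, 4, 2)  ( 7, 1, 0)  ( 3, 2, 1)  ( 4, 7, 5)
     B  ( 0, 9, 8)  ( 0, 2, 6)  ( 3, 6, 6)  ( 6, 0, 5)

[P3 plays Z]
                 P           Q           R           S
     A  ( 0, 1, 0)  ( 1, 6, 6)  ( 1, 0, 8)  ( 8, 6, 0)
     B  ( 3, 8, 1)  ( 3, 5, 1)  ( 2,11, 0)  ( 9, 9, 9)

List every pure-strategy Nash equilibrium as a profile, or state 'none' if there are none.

(A,P,X): not NE [P2→Q gives 9>4; P3→Y gives 2>1]
(A,P,Y): not NE [P2→S gives 7>4]
(A,P,Z): not NE [P1→B gives 3>0; P2→S gives 6>1; P3→Y gives 2>0]
(A,Q,X): not NE [P3→Z gives 6>5]
(A,Q,Y): not NE [P2→S gives 7>1; P3→Z gives 6>0]
(A,Q,Z): not NE [P1→B gives 3>1]
(A,R,X): not NE [P1→B gives 1>0; P2→Q gives 9>6; P3→Z gives 8>3]
(A,R,Y): not NE [P2→S gives 7>2; P3→Z gives 8>1]
(A,R,Z): not NE [P1→B gives 2>1; P2→S gives 6>0]
(A,S,X): not NE [P2→Q gives 9>4; P3→Y gives 5>2]
(A,S,Y): not NE [P1→B gives 6>4]
(A,S,Z): not NE [P1→B gives 9>8; P3→Y gives 5>0]
(B,P,X): not NE [P1→A gives 8>5; P2→Q gives 9>5; P3→Y gives 8>1]
(B,P,Y): not NE [P1→A gives 3>0]
(B,P,Z): not NE [P2→R gives 11>8; P3→Y gives 8>1]
(B,Q,X): not NE [P1→A gives 3>0; P3→Y gives 6>1]
(B,Q,Y): not NE [P1→A gives 7>0; P2→P gives 9>2]
(B,Q,Z): not NE [P2→R gives 11>5; P3→Y gives 6>1]
(B,R,X): not NE [P2→Q gives 9>3; P3→Y gives 6>0]
(B,R,Y): not NE [P2→P gives 9>6]
(B,R,Z): not NE [P3→Y gives 6>0]
(B,S,X): not NE [P1→A gives 8>7; P2→Q gives 9>2; P3→Z gives 9>2]
(B,S,Y): not NE [P2→P gives 9>0; P3→Z gives 9>5]
(B,S,Z): not NE [P2→R gives 11>9]

Equilibria: none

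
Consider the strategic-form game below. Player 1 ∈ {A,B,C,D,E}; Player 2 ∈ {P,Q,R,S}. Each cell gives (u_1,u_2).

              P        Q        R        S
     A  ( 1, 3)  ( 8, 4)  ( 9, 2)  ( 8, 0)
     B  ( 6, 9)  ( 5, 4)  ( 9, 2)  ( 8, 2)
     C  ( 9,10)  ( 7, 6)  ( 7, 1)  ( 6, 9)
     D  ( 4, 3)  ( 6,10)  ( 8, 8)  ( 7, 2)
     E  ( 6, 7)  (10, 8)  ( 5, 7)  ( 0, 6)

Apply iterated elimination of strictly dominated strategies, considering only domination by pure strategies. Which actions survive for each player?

Survivors P1:{C,E} P2:{P,Q}

P2 drop R (Q beats it: A:4>2 B:4>2 C:6>1 D:10>8 E:8>7)
P2 drop S (P beats it: A:3>0 B:9>2 C:10>9 D:3>2 E:7>6)
P1 drop A (E beats it: P:6>1 Q:10>8)
P1 drop B (C beats it: P:9>6 Q:7>5)
P1 drop D (C beats it: P:9>4 Q:7>6)
P1→{C,E} P2→{P,Q}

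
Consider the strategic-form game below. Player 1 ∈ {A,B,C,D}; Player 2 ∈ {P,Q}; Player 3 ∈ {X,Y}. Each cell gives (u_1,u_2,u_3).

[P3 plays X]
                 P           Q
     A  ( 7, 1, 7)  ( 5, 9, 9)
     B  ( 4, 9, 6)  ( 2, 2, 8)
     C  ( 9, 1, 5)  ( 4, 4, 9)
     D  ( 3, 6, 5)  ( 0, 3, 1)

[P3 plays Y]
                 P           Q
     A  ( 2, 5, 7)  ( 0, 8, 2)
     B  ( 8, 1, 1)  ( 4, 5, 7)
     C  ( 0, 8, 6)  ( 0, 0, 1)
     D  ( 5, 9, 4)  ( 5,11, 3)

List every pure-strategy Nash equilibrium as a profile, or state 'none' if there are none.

(A,P,X): not NE [P1→C gives 9>7; P2→Q gives 9>1]
(A,P,Y): not NE [P1→B gives 8>2; P2→Q gives 8>5]
(A,Q,X): NE
(A,Q,Y): not NE [P1→D gives 5>0; P3→X gives 9>2]
(B,P,X): not NE [P1→C gives 9>4]
(B,P,Y): not NE [P2→Q gives 5>1; P3→X gives 6>1]
(B,Q,X): not NE [P1→A gives 5>2; P2→P gives 9>2]
(B,Q,Y): not NE [P1→D gives 5>4; P3→X gives 8>7]
(C,P,X): not NE [P2→Q gives 4>1; P3→Y gives 6>5]
(C,P,Y): not NE [P1→B gives 8>0]
(C,Q,X): not NE [P1→A gives 5>4]
(C,Q,Y): not NE [P1→D gives 5>0; P2→P gives 8>0; P3→X gives 9>1]
(D,P,X): not NE [P1→C gives 9>3]
(D,P,Y): not NE [P1→B gives 8>5; P2→Q gives 11>9; P3→X gives 5>4]
(D,Q,X): not NE [P1→A gives 5>0; P2→P gives 6>3; P3→Y gives 3>1]
(D,Q,Y): NE

Nash profiles: (A,Q,X), (D,Q,Y)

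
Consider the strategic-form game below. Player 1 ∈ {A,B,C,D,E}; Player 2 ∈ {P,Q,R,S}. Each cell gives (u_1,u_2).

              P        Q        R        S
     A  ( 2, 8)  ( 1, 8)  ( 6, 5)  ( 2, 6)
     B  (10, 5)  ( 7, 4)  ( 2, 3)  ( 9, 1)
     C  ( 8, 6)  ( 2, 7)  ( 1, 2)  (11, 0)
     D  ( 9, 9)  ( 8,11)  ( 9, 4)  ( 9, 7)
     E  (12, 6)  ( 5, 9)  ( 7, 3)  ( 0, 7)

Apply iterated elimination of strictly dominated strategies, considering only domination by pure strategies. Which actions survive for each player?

P1 drop A (D beats it: P:9>2 Q:8>1 R:9>6 S:9>2)
P2 drop R (P beats it: B:5>3 C:6>2 D:9>4 E:6>3)
P2 drop S (Q beats it: B:4>1 C:7>0 D:11>7 E:9>7)
P1 drop C (B beats it: P:10>8 Q:7>2)
P1→{B,D,E} P2→{P,Q}

Survivors P1:{B,D,E} P2:{P,Q}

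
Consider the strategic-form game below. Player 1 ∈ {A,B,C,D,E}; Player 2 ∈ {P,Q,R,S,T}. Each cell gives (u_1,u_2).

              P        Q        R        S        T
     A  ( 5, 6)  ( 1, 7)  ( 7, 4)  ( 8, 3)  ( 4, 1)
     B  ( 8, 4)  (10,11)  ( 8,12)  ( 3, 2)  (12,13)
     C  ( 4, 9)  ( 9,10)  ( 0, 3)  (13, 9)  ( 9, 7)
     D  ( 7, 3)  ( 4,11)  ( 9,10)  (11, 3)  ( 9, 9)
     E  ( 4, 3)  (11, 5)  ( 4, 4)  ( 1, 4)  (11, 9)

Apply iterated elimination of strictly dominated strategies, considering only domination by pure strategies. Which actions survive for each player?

P1 drop A (D beats it: P:7>5 Q:4>1 R:9>7 S:11>8 T:9>4)
P2 drop P (Q beats it: B:11>4 C:10>9 D:11>3 E:5>3)
P2 drop S (Q beats it: B:11>2 C:10>9 D:11>3 E:5>4)
P1 drop C (B beats it: Q:10>9 R:8>0 T:12>9)
P1→{B,D,E} P2→{Q,R,T}

IESDS → P1:{B,D,E} P2:{Q,R,T}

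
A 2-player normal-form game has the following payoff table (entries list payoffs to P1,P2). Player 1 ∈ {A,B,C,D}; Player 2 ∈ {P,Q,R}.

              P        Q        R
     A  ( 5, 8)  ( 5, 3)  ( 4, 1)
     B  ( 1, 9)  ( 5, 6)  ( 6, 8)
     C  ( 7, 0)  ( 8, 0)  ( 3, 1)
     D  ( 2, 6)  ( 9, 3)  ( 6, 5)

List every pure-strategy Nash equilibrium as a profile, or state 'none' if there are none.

Equilibria: none

(A,P): not NE [P1→C gives 7>5]
(A,Q): not NE [P1→D gives 9>5; P2→P gives 8>3]
(A,R): not NE [P1→D gives 6>4; P2→P gives 8>1]
(B,P): not NE [P1→C gives 7>1]
(B,Q): not NE [P1→D gives 9>5; P2→P gives 9>6]
(B,R): not NE [P2→P gives 9>8]
(C,P): not NE [P2→R gives 1>0]
(C,Q): not NE [P1→D gives 9>8; P2→R gives 1>0]
(C,R): not NE [P1→D gives 6>3]
(D,P): not NE [P1→C gives 7>2]
(D,Q): not NE [P2→P gives 6>3]
(D,R): not NE [P2→P gives 6>5]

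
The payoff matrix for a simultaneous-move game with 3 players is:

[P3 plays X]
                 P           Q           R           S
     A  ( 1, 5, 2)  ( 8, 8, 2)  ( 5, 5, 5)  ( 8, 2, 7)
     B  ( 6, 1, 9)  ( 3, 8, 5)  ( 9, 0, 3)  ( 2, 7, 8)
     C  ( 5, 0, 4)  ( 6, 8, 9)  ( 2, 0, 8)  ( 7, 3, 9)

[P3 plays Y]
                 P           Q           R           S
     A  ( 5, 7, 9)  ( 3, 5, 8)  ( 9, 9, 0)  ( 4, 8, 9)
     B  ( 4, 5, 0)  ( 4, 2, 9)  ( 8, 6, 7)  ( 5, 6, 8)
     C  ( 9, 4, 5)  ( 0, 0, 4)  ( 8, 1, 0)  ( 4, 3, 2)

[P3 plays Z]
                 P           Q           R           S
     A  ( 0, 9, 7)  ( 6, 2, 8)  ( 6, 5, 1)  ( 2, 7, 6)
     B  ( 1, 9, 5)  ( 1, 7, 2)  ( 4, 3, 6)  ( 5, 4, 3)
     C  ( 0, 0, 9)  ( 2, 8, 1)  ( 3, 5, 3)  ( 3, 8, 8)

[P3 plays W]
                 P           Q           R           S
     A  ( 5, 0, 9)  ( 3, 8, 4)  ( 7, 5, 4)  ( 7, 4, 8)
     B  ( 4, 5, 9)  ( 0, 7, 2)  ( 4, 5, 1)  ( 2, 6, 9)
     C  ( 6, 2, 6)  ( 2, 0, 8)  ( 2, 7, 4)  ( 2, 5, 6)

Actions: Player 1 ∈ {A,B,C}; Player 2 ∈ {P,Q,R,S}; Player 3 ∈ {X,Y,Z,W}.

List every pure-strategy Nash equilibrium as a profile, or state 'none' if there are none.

PSNE: ∅

(A,P,X): not NE [P1→B gives 6>1; P2→Q gives 8>5; P3→W gives 9>2]
(A,P,Y): not NE [P1→C gives 9>5; P2→R gives 9>7]
(A,P,Z): not NE [P1→B gives 1>0; P3→W gives 9>7]
(A,P,W): not NE [P1→C gives 6>5; P2→Q gives 8>0]
(A,Q,X): not NE [P3→Z gives 8>2]
(A,Q,Y): not NE [P1→B gives 4>3; P2→R gives 9>5]
(A,Q,Z): not NE [P2→P gives 9>2]
(A,Q,W): not NE [P3→Z gives 8>4]
(A,R,X): not NE [P1→B gives 9>5; P2→Q gives 8>5]
(A,R,Y): not NE [P3→X gives 5>0]
(A,R,Z): not NE [P2→P gives 9>5; P3→X gives 5>1]
(A,R,W): not NE [P2→Q gives 8>5; P3→X gives 5>4]
(A,S,X): not NE [P2→Q gives 8>2; P3→Y gives 9>7]
(A,S,Y): not NE [P1→B gives 5>4; P2→R gives 9>8]
(A,S,Z): not NE [P1→B gives 5>2; P2→P gives 9>7; P3→Y gives 9>6]
(A,S,W): not NE [P2→Q gives 8>4; P3→Y gives 9>8]
(B,P,X): not NE [P2→Q gives 8>1]
(B,P,Y): not NE [P1→C gives 9>4; P2→S gives 6>5; P3→W gives 9>0]
(B,P,Z): not NE [P3→W gives 9>5]
(B,P,W): not NE [P1→C gives 6>4; P2→Q gives 7>5]
(B,Q,X): not NE [P1→A gives 8>3; P3→Y gives 9>5]
(B,Q,Y): not NE [P2→S gives 6>2]
(B,Q,Z): not NE [P1→A gives 6>1; P2→P gives 9>7; P3→Y gives 9>2]
(B,Q,W): not NE [P1→A gives 3>0; P3→Y gives 9>2]
(B,R,X): not NE [P2→Q gives 8>0; P3→Y gives 7>3]
(B,R,Y): not NE [P1→A gives 9>8]
(B,R,Z): not NE [P1→A gives 6>4; P2→P gives 9>3; P3→Y gives 7>6]
(B,R,W): not NE [P1→A gives 7>4; P2→Q gives 7>5; P3→Y gives 7>1]
(B,S,X): not NE [P1→A gives 8>2; P2→Q gives 8>7; P3→W gives 9>8]
(B,S,Y): not NE [P3→W gives 9>8]
(B,S,Z): not NE [P2→P gives 9>4; P3→W gives 9>3]
(B,S,W): not NE [P1→A gives 7>2; P2→Q gives 7>6]
(C,P,X): not NE [P1→B gives 6>5; P2→Q gives 8>0; P3→Z gives 9>4]
(C,P,Y): not NE [P3→Z gives 9>5]
(C,P,Z): not NE [P1→B gives 1>0; P2→S gives 8>0]
(C,P,W): not NE [P2→R gives 7>2; P3→Z gives 9>6]
(C,Q,X): not NE [P1→A gives 8>6]
(C,Q,Y): not NE [P1→B gives 4>0; P2→P gives 4>0; P3→X gives 9>4]
(C,Q,Z): not NE [P1→A gives 6>2; P3→X gives 9>1]
(C,Q,W): not NE [P1→A gives 3>2; P2→R gives 7>0; P3→X gives 9>8]
(C,R,X): not NE [P1→B gives 9>2; P2→Q gives 8>0]
(C,R,Y): not NE [P1→A gives 9>8; P2→P gives 4>1; P3→X gives 8>0]
(C,R,Z): not NE [P1→A gives 6>3; P2→S gives 8>5; P3→X gives 8>3]
(C,R,W): not NE [P1→A gives 7>2; P3→X gives 8>4]
(C,S,X): not NE [P1→A gives 8>7; P2→Q gives 8>3]
(C,S,Y): not NE [P1→B gives 5>4; P2→P gives 4>3; P3→X gives 9>2]
(C,S,Z): not NE [P1→B gives 5>3; P3→X gives 9>8]
(C,S,W): not NE [P1→A gives 7>2; P2→R gives 7>5; P3→X gives 9>6]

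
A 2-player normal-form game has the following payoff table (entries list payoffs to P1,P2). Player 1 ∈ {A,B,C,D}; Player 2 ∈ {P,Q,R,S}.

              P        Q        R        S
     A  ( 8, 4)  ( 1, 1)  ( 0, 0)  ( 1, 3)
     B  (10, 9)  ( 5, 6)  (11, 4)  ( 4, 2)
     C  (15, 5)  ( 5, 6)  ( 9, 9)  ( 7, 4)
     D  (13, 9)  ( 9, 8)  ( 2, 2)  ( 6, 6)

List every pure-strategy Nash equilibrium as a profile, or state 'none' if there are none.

PSNE: ∅

(A,P): not NE [P1→C gives 15>8]
(A,Q): not NE [P1→D gives 9>1; P2→P gives 4>1]
(A,R): not NE [P1→B gives 11>0; P2→P gives 4>0]
(A,S): not NE [P1→C gives 7>1; P2→P gives 4>3]
(B,P): not NE [P1→C gives 15>10]
(B,Q): not NE [P1→D gives 9>5; P2→P gives 9>6]
(B,R): not NE [P2→P gives 9>4]
(B,S): not NE [P1→C gives 7>4; P2→P gives 9>2]
(C,P): not NE [P2→R gives 9>5]
(C,Q): not NE [P1→D gives 9>5; P2→R gives 9>6]
(C,R): not NE [P1→B gives 11>9]
(C,S): not NE [P2→R gives 9>4]
(D,P): not NE [P1→C gives 15>13]
(D,Q): not NE [P2→P gives 9>8]
(D,R): not NE [P1→B gives 11>2; P2→P gives 9>2]
(D,S): not NE [P1→C gives 7>6; P2→P gives 9>6]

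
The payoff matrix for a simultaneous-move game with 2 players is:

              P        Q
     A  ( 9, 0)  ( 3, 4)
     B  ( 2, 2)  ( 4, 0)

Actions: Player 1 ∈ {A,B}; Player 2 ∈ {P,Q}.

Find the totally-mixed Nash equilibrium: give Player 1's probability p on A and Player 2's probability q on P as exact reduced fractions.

P1 mixes 1/3 on A; P2 mixes 1/8 on P

P1 indiff ⇒ q·9+(1-q)·3 = q·2+(1-q)·4 ⇒ q(7) = (1-q)(1) ⇒ q = 1/8
P2 indiff ⇒ p·0+(1-p)·2 = p·4+(1-p)·0 ⇒ p(-4) = (1-p)(-2) ⇒ p = 1/3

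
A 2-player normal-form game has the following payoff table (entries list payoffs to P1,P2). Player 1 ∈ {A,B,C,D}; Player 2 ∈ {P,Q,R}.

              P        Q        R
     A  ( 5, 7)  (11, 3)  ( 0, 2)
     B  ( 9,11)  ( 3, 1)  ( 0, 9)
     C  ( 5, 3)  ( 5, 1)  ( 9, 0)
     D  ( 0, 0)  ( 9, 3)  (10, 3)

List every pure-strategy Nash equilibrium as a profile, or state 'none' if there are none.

NE set: (B,P), (D,R)

(A,P): not NE [P1→B gives 9>5]
(A,Q): not NE [P2→P gives 7>3]
(A,R): not NE [P1→D gives 10>0; P2→P gives 7>2]
(B,P): NE
(B,Q): not NE [P1→A gives 11>3; P2→P gives 11>1]
(B,R): not NE [P1→D gives 10>0; P2→P gives 11>9]
(C,P): not NE [P1→B gives 9>5]
(C,Q): not NE [P1→A gives 11>5; P2→P gives 3>1]
(C,R): not NE [P1→D gives 10>9; P2→P gives 3>0]
(D,P): not NE [P1→B gives 9>0; P2→R gives 3>0]
(D,Q): not NE [P1→A gives 11>9]
(D,R): NE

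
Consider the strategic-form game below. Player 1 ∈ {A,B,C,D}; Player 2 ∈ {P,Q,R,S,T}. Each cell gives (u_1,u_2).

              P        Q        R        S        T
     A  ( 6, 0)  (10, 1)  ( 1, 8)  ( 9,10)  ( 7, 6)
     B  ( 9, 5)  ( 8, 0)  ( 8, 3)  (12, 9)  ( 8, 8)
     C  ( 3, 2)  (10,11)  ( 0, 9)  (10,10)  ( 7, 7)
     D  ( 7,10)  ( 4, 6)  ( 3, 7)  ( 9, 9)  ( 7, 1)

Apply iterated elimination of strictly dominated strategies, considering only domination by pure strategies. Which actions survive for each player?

Remaining: P1:{A,B,C} P2:{Q,S}

P1 drop D (B beats it: P:9>7 Q:8>4 R:8>3 S:12>9 T:8>7)
P2 drop P (S beats it: A:10>0 B:9>5 C:10>2)
P2 drop R (S beats it: A:10>8 B:9>3 C:10>9)
P2 drop T (S beats it: A:10>6 B:9>8 C:10>7)
P1→{A,B,C} P2→{Q,S}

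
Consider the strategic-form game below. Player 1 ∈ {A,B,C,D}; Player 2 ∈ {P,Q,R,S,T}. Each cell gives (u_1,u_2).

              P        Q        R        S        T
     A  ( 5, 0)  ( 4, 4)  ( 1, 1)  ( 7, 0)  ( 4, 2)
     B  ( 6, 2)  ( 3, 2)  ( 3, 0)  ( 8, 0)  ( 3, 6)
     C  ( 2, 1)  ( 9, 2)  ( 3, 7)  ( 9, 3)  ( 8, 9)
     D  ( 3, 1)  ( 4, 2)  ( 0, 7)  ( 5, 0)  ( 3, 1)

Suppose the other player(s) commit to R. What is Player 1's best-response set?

u_1(A vs R) = 1
u_1(B vs R) = 3
u_1(C vs R) = 3
u_1(D vs R) = 0
max payoff 3 at {B,C}

argmax u_1 = {B,C}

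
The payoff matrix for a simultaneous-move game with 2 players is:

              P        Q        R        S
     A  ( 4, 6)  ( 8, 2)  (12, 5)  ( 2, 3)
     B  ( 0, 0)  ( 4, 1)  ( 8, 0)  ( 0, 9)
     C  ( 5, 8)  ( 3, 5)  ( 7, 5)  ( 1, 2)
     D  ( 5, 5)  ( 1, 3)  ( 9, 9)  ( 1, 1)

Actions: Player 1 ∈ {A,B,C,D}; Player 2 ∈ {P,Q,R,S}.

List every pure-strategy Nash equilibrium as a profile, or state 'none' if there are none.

(A,P): not NE [P1→D gives 5>4]
(A,Q): not NE [P2→P gives 6>2]
(A,R): not NE [P2→P gives 6>5]
(A,S): not NE [P2→P gives 6>3]
(B,P): not NE [P1→D gives 5>0; P2→S gives 9>0]
(B,Q): not NE [P1→A gives 8>4; P2→S gives 9>1]
(B,R): not NE [P1→A gives 12>8; P2→S gives 9>0]
(B,S): not NE [P1→A gives 2>0]
(C,P): NE
(C,Q): not NE [P1→A gives 8>3; P2→P gives 8>5]
(C,R): not NE [P1→A gives 12>7; P2→P gives 8>5]
(C,S): not NE [P1→A gives 2>1; P2→P gives 8>2]
(D,P): not NE [P2→R gives 9>5]
(D,Q): not NE [P1→A gives 8>1; P2→R gives 9>3]
(D,R): not NE [P1→A gives 12>9]
(D,S): not NE [P1→A gives 2>1; P2→R gives 9>1]

NE set: (C,P)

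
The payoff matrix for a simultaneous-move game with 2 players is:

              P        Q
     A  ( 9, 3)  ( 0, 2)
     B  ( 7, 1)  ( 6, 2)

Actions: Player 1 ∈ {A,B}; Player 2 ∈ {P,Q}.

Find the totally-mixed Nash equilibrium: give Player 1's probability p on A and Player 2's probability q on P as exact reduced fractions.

P1 indiff ⇒ q·9+(1-q)·0 = q·7+(1-q)·6 ⇒ q(2) = (1-q)(6) ⇒ q = 3/4
P2 indiff ⇒ p·3+(1-p)·1 = p·2+(1-p)·2 ⇒ p(1) = (1-p)(1) ⇒ p = 1/2

p=1/2, q=3/4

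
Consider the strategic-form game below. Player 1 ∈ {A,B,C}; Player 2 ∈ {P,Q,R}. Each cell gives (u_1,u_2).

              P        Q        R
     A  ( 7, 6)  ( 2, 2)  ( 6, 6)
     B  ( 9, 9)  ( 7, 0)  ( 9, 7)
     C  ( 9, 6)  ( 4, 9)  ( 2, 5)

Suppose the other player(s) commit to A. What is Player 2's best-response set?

u_2(P vs A) = 6
u_2(Q vs A) = 2
u_2(R vs A) = 6
max payoff 6 at {P,R}

argmax u_2 = {P,R}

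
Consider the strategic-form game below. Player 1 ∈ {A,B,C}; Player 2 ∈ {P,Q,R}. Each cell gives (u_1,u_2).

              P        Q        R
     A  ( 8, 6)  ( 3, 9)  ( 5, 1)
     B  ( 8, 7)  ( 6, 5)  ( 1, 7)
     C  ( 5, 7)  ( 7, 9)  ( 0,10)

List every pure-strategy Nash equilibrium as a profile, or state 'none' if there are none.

(A,P): not NE [P2→Q gives 9>6]
(A,Q): not NE [P1→C gives 7>3]
(A,R): not NE [P2→Q gives 9>1]
(B,P): NE
(B,Q): not NE [P1→C gives 7>6; P2→R gives 7>5]
(B,R): not NE [P1→A gives 5>1]
(C,P): not NE [P1→B gives 8>5; P2→R gives 10>7]
(C,Q): not NE [P2→R gives 10>9]
(C,R): not NE [P1→A gives 5>0]

Nash profiles: (B,P)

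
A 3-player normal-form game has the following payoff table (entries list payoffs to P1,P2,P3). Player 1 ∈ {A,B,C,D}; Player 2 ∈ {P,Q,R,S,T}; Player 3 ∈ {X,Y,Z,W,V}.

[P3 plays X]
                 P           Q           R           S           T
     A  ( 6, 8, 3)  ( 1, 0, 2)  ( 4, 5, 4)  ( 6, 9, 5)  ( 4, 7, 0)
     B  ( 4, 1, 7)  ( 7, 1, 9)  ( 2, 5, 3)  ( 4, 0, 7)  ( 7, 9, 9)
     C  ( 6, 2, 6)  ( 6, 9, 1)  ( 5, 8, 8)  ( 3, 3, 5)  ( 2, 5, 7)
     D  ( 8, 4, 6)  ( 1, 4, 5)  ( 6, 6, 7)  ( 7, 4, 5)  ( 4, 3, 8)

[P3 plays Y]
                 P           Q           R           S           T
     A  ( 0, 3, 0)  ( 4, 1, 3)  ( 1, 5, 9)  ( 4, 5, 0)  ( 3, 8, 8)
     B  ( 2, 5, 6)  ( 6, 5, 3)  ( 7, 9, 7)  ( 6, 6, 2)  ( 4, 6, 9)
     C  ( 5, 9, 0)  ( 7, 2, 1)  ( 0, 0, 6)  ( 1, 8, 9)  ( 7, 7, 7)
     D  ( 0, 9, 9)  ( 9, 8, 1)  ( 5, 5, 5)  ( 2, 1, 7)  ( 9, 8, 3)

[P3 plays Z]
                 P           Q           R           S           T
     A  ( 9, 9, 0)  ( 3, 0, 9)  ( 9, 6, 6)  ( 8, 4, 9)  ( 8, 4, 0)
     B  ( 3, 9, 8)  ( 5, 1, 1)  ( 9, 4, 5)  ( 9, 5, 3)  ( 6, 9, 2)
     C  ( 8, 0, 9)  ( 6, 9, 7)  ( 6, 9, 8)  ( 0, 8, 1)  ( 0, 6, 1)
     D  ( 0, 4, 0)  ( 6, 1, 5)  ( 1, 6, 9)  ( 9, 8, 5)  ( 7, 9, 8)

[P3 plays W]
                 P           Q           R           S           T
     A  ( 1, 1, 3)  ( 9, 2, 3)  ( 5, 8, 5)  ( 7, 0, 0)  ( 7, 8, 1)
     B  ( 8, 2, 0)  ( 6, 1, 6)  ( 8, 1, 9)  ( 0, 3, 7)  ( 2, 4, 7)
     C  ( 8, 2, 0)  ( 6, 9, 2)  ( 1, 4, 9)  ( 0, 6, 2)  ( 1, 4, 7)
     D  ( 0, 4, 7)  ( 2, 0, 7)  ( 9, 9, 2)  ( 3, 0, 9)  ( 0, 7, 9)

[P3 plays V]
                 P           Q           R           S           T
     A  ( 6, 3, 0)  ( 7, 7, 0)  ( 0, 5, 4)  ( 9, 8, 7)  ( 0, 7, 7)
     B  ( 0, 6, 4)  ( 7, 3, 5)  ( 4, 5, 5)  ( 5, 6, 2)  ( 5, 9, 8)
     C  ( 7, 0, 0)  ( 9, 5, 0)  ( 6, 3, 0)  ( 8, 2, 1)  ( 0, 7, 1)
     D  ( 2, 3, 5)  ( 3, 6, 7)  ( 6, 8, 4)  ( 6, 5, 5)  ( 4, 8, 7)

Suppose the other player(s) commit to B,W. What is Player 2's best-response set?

BR_2 = {T}

u_2(P vs B,W) = 2
u_2(Q vs B,W) = 1
u_2(R vs B,W) = 1
u_2(S vs B,W) = 3
u_2(T vs B,W) = 4
max payoff 4 at {T}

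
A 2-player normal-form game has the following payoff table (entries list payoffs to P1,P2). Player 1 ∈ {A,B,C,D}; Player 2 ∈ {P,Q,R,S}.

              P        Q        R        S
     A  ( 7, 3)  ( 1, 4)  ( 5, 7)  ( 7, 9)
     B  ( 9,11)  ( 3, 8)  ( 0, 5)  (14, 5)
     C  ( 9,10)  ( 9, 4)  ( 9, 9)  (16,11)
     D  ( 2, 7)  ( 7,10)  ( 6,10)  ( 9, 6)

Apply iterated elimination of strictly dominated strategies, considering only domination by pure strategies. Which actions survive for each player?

P1 drop A (C beats it: P:9>7 Q:9>1 R:9>5 S:16>7)
P1 drop D (C beats it: P:9>2 Q:9>7 R:9>6 S:16>9)
P2 drop Q (P beats it: B:11>8 C:10>4)
P2 drop R (P beats it: B:11>5 C:10>9)
P1→{B,C} P2→{P,S}

Survivors P1:{B,C} P2:{P,S}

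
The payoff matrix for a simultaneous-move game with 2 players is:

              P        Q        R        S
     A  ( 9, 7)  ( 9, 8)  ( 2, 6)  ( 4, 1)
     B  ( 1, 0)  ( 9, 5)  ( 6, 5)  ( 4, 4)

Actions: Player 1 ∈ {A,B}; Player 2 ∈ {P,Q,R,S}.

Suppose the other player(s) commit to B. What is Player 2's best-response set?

argmax u_2 = {Q,R}

u_2(P vs B) = 0
u_2(Q vs B) = 5
u_2(R vs B) = 5
u_2(S vs B) = 4
max payoff 5 at {Q,R}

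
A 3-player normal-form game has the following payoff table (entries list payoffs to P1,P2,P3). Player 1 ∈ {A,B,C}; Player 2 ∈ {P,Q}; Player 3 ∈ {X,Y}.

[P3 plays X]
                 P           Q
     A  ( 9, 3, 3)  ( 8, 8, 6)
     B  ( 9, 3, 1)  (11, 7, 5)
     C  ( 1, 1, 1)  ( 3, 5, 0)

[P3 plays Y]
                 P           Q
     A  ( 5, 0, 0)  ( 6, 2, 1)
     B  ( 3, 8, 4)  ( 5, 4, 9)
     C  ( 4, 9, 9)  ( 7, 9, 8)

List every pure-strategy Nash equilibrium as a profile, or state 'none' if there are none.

(A,P,X): not NE [P2→Q gives 8>3]
(A,P,Y): not NE [P2→Q gives 2>0; P3→X gives 3>0]
(A,Q,X): not NE [P1→B gives 11>8]
(A,Q,Y): not NE [P1→C gives 7>6; P3→X gives 6>1]
(B,P,X): not NE [P2→Q gives 7>3; P3→Y gives 4>1]
(B,P,Y): not NE [P1→A gives 5>3]
(B,Q,X): not NE [P3→Y gives 9>5]
(B,Q,Y): not NE [P1→C gives 7>5; P2→P gives 8>4]
(C,P,X): not NE [P1→B gives 9>1; P2→Q gives 5>1; P3→Y gives 9>1]
(C,P,Y): not NE [P1→A gives 5>4]
(C,Q,X): not NE [P1→B gives 11>3; P3→Y gives 8>0]
(C,Q,Y): NE

Nash profiles: (C,Q,Y)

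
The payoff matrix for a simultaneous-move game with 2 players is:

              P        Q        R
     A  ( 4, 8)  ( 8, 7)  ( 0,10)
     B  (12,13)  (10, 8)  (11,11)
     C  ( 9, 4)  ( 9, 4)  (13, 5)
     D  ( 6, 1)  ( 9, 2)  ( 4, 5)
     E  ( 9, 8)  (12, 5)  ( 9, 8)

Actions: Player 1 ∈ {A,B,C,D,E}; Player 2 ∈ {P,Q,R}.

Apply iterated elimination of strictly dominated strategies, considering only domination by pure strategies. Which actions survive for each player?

P1 drop A (B beats it: P:12>4 Q:10>8 R:11>0)
P1 drop D (B beats it: P:12>6 Q:10>9 R:11>4)
P2 drop Q (R beats it: B:11>8 C:5>4 E:8>5)
P1 drop E (B beats it: P:12>9 R:11>9)
P1→{B,C} P2→{P,R}

Remaining: P1:{B,C} P2:{P,R}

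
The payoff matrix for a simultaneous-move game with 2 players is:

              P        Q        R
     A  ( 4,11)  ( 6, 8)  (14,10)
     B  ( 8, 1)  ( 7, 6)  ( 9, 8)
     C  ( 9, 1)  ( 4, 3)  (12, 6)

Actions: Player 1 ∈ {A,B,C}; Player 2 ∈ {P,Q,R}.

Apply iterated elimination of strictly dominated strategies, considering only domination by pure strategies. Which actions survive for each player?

Survivors P1:{A,C} P2:{P,R}

P2 drop Q (R beats it: A:10>8 B:8>6 C:6>3)
P1 drop B (C beats it: P:9>8 R:12>9)
P1→{A,C} P2→{P,R}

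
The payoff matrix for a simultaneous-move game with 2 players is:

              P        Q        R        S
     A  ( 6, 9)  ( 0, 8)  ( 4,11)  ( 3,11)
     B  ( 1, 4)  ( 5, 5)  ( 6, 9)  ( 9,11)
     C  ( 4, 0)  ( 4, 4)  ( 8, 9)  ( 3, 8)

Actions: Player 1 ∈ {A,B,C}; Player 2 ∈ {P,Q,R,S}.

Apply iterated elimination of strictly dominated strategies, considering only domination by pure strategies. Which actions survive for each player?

P2 drop P (R beats it: A:11>9 B:9>4 C:9>0)
P1 drop A (B beats it: Q:5>0 R:6>4 S:9>3)
P2 drop Q (R beats it: B:9>5 C:9>4)
P1→{B,C} P2→{R,S}

Remaining: P1:{B,C} P2:{R,S}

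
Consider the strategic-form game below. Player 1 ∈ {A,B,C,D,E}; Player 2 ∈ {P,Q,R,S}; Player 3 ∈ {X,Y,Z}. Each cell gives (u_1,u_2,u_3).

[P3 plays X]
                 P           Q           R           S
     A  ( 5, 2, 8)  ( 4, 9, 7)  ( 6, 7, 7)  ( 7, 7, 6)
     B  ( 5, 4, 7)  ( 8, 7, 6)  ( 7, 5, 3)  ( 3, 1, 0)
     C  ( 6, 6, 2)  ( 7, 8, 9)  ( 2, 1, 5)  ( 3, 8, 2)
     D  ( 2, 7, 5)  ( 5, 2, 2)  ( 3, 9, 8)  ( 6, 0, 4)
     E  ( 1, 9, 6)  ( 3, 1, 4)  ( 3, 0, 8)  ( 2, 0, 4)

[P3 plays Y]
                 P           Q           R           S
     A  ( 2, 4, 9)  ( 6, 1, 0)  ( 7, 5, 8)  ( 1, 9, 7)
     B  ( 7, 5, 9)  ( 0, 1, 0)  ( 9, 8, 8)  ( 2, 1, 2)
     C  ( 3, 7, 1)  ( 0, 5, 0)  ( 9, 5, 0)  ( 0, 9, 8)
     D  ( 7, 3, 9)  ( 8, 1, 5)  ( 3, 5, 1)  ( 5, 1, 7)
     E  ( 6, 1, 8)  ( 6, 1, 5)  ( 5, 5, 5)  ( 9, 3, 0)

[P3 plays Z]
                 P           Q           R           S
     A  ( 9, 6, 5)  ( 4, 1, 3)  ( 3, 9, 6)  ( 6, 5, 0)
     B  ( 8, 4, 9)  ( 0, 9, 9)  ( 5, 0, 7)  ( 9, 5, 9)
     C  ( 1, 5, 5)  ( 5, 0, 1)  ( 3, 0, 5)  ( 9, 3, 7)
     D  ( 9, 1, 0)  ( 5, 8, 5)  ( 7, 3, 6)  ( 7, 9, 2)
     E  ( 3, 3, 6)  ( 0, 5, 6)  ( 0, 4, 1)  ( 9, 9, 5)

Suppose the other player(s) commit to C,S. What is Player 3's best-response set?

u_3(X vs C,S) = 2
u_3(Y vs C,S) = 8
u_3(Z vs C,S) = 7
max payoff 8 at {Y}

P3 best: {Y}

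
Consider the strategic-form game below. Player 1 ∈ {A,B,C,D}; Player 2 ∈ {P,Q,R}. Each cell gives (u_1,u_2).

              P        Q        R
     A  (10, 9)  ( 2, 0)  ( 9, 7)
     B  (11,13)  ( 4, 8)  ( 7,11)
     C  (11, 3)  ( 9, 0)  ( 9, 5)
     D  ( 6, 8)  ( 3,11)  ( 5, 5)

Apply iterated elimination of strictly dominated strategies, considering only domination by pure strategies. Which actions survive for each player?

P1 drop D (B beats it: P:11>6 Q:4>3 R:7>5)
P2 drop Q (P beats it: A:9>0 B:13>8 C:3>0)
P1→{A,B,C} P2→{P,R}

Remaining: P1:{A,B,C} P2:{P,R}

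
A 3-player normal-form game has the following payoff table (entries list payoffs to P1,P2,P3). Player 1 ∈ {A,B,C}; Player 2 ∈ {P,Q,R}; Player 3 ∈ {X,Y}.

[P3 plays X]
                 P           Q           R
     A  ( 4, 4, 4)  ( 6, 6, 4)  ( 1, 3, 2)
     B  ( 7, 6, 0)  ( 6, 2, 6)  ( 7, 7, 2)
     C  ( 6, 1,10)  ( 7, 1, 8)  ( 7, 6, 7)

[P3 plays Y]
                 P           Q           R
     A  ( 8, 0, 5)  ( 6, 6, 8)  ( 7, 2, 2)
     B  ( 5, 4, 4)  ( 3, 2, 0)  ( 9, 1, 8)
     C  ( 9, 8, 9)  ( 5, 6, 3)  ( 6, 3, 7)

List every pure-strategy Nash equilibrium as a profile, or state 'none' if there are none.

(A,P,X): not NE [P1→B gives 7>4; P2→Q gives 6>4; P3→Y gives 5>4]
(A,P,Y): not NE [P1→C gives 9>8; P2→Q gives 6>0]
(A,Q,X): not NE [P1→C gives 7>6; P3→Y gives 8>4]
(A,Q,Y): NE
(A,R,X): not NE [P1→C gives 7>1; P2→Q gives 6>3]
(A,R,Y): not NE [P1→B gives 9>7; P2→Q gives 6>2]
(B,P,X): not NE [P2→R gives 7>6; P3→Y gives 4>0]
(B,P,Y): not NE [P1→C gives 9>5]
(B,Q,X): not NE [P1→C gives 7>6; P2→R gives 7>2]
(B,Q,Y): not NE [P1→A gives 6>3; P2→P gives 4>2; P3→X gives 6>0]
(B,R,X): not NE [P3→Y gives 8>2]
(B,R,Y): not NE [P2→P gives 4>1]
(C,P,X): not NE [P1→B gives 7>6; P2→R gives 6>1]
(C,P,Y): not NE [P3→X gives 10>9]
(C,Q,X): not NE [P2→R gives 6>1]
(C,Q,Y): not NE [P1→A gives 6>5; P2→P gives 8>6; P3→X gives 8>3]
(C,R,X): NE
(C,R,Y): not NE [P1→B gives 9>6; P2→P gives 8>3]

Nash profiles: (A,Q,Y), (C,R,X)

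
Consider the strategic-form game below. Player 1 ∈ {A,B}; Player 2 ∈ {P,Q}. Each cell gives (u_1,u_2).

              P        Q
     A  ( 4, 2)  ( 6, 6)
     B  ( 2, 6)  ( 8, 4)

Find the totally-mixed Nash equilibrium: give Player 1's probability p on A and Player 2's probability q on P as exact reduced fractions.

P1 indiff ⇒ q·4+(1-q)·6 = q·2+(1-q)·8 ⇒ q(2) = (1-q)(2) ⇒ q = 1/2
P2 indiff ⇒ p·2+(1-p)·6 = p·6+(1-p)·4 ⇒ p(-4) = (1-p)(-2) ⇒ p = 1/3

(p,q) = (1/3, 1/2)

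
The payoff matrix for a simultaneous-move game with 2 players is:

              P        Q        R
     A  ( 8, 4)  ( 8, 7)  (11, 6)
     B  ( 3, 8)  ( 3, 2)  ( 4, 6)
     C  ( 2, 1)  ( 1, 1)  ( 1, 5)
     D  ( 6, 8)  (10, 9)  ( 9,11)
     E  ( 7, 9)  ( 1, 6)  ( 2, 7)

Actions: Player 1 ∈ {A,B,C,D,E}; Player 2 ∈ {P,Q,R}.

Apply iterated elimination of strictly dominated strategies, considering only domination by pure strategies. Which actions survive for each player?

P1 drop B (A beats it: P:8>3 Q:8>3 R:11>4)
P1 drop C (A beats it: P:8>2 Q:8>1 R:11>1)
P1 drop E (A beats it: P:8>7 Q:8>1 R:11>2)
P2 drop P (Q beats it: A:7>4 D:9>8)
P1→{A,D} P2→{Q,R}

IESDS → P1:{A,D} P2:{Q,R}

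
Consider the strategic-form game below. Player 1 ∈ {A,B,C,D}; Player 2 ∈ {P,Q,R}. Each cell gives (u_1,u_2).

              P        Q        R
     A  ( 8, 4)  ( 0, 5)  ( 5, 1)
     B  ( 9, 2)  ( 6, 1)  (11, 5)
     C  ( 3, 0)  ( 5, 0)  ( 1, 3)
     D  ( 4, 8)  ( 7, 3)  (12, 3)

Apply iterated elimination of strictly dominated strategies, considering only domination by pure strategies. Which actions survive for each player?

P1 drop A (B beats it: P:9>8 Q:6>0 R:11>5)
P1 drop C (B beats it: P:9>3 Q:6>5 R:11>1)
P2 drop Q (P beats it: B:2>1 D:8>3)
P1→{B,D} P2→{P,R}

Survivors P1:{B,D} P2:{P,R}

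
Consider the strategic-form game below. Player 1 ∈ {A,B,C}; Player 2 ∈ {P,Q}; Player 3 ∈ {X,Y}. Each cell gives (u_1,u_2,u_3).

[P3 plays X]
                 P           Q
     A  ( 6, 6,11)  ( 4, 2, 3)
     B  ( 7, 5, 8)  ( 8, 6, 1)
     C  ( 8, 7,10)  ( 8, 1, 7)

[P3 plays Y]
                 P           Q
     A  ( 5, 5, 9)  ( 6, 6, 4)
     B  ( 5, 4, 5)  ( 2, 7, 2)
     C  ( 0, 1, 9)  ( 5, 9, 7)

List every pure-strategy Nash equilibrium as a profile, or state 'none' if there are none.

(A,P,X): not NE [P1→C gives 8>6]
(A,P,Y): not NE [P2→Q gives 6>5; P3→X gives 11>9]
(A,Q,X): not NE [P1→C gives 8>4; P2→P gives 6>2; P3→Y gives 4>3]
(A,Q,Y): NE
(B,P,X): not NE [P1→C gives 8>7; P2→Q gives 6>5]
(B,P,Y): not NE [P2→Q gives 7>4; P3→X gives 8>5]
(B,Q,X): not NE [P3→Y gives 2>1]
(B,Q,Y): not NE [P1→A gives 6>2]
(C,P,X): NE
(C,P,Y): not NE [P1→B gives 5>0; P2→Q gives 9>1; P3→X gives 10>9]
(C,Q,X): not NE [P2→P gives 7>1]
(C,Q,Y): not NE [P1→A gives 6>5]

Nash profiles: (A,Q,Y), (C,P,X)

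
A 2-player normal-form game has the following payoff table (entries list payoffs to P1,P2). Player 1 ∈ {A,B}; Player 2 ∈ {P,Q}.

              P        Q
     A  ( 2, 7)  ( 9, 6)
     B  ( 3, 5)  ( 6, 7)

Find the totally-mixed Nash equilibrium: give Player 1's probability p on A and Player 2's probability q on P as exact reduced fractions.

P1 mixes 2/3 on A; P2 mixes 3/4 on P

P1 indiff ⇒ q·2+(1-q)·9 = q·3+(1-q)·6 ⇒ q(-1) = (1-q)(-3) ⇒ q = 3/4
P2 indiff ⇒ p·7+(1-p)·5 = p·6+(1-p)·7 ⇒ p(1) = (1-p)(2) ⇒ p = 2/3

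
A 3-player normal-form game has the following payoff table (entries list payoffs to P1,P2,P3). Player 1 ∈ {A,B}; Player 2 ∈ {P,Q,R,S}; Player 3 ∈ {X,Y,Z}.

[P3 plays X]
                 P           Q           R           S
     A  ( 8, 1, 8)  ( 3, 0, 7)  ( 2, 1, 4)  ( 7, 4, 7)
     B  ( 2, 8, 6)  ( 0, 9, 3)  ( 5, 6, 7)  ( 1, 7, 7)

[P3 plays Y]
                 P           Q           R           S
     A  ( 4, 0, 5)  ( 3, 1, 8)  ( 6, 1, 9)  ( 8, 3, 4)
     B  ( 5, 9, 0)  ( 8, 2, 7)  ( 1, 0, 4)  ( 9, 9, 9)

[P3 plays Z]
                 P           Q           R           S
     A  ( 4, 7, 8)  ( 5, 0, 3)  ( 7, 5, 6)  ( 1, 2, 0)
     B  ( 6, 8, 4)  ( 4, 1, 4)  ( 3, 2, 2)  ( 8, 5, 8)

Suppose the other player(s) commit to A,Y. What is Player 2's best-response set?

u_2(P vs A,Y) = 0
u_2(Q vs A,Y) = 1
u_2(R vs A,Y) = 1
u_2(S vs A,Y) = 3
max payoff 3 at {S}

BR_2 = {S}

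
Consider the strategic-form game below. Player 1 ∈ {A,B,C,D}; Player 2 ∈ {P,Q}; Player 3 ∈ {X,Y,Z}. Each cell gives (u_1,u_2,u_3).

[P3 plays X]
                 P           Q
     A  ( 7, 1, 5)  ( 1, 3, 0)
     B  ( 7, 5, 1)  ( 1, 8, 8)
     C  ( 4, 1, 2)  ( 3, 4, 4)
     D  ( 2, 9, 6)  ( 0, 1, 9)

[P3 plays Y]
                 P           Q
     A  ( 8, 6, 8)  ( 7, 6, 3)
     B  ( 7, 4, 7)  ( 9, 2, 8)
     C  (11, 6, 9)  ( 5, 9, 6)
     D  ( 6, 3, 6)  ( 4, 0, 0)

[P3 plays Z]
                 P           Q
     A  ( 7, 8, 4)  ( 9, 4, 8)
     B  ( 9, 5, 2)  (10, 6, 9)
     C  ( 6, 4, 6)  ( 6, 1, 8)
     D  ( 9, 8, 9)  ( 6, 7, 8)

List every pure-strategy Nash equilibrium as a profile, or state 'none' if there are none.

(A,P,X): not NE [P2→Q gives 3>1; P3→Y gives 8>5]
(A,P,Y): not NE [P1→C gives 11>8]
(A,P,Z): not NE [P1→D gives 9>7; P3→Y gives 8>4]
(A,Q,X): not NE [P1→C gives 3>1; P3→Z gives 8>0]
(A,Q,Y): not NE [P1→B gives 9>7; P3→Z gives 8>3]
(A,Q,Z): not NE [P1→B gives 10>9; P2→P gives 8>4]
(B,P,X): not NE [P2→Q gives 8>5; P3→Y gives 7>1]
(B,P,Y): not NE [P1→C gives 11>7]
(B,P,Z): not NE [P2→Q gives 6>5; P3→Y gives 7>2]
(B,Q,X): not NE [P1→C gives 3>1; P3→Z gives 9>8]
(B,Q,Y): not NE [P2→P gives 4>2; P3→Z gives 9>8]
(B,Q,Z): NE
(C,P,X): not NE [P1→B gives 7>4; P2→Q gives 4>1; P3→Y gives 9>2]
(C,P,Y): not NE [P2→Q gives 9>6]
(C,P,Z): not NE [P1→D gives 9>6; P3→Y gives 9>6]
(C,Q,X): not NE [P3→Z gives 8>4]
(C,Q,Y): not NE [P1→B gives 9>5; P3→Z gives 8>6]
(C,Q,Z): not NE [P1→B gives 10>6; P2→P gives 4>1]
(D,P,X): not NE [P1→B gives 7>2; P3→Z gives 9>6]
(D,P,Y): not NE [P1→C gives 11>6; P3→Z gives 9>6]
(D,P,Z): NE
(D,Q,X): not NE [P1→C gives 3>0; P2→P gives 9>1]
(D,Q,Y): not NE [P1→B gives 9>4; P2→P gives 3>0; P3→X gives 9>0]
(D,Q,Z): not NE [P1→B gives 10>6; P2→P gives 8>7; P3→X gives 9>8]

PSNE = {(B,Q,Z), (D,P,Z)}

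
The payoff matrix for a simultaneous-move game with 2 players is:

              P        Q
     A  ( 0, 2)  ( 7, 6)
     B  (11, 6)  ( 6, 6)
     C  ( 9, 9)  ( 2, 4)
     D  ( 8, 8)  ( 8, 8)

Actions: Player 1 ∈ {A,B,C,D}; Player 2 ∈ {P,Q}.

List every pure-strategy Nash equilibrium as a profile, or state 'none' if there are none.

(A,P): not NE [P1→B gives 11>0; P2→Q gives 6>2]
(A,Q): not NE [P1→D gives 8>7]
(B,P): NE
(B,Q): not NE [P1→D gives 8>6]
(C,P): not NE [P1→B gives 11>9]
(C,Q): not NE [P1→D gives 8>2; P2→P gives 9>4]
(D,P): not NE [P1→B gives 11>8]
(D,Q): NE

Nash profiles: (B,P), (D,Q)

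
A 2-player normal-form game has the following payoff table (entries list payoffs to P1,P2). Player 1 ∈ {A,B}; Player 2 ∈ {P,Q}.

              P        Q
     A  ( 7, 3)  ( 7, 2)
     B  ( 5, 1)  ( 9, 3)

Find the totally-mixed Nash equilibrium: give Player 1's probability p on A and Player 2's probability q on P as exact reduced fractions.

(p,q) = (2/3, 1/2)

P1 indiff ⇒ q·7+(1-q)·7 = q·5+(1-q)·9 ⇒ q(2) = (1-q)(2) ⇒ q = 1/2
P2 indiff ⇒ p·3+(1-p)·1 = p·2+(1-p)·3 ⇒ p(1) = (1-p)(2) ⇒ p = 2/3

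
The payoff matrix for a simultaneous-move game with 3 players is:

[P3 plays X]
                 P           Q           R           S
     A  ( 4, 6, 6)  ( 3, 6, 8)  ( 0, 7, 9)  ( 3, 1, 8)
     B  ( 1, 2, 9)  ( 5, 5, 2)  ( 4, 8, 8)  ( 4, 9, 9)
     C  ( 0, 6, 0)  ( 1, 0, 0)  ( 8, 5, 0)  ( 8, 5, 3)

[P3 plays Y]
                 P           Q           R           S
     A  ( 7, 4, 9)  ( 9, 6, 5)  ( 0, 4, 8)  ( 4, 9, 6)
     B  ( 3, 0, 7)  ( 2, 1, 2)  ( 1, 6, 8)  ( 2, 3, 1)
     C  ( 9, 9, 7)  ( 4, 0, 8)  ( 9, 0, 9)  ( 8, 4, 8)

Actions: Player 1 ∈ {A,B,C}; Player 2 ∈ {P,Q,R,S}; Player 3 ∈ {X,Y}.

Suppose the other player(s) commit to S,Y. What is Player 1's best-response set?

BR_1 = {C}

u_1(A vs S,Y) = 4
u_1(B vs S,Y) = 2
u_1(C vs S,Y) = 8
max payoff 8 at {C}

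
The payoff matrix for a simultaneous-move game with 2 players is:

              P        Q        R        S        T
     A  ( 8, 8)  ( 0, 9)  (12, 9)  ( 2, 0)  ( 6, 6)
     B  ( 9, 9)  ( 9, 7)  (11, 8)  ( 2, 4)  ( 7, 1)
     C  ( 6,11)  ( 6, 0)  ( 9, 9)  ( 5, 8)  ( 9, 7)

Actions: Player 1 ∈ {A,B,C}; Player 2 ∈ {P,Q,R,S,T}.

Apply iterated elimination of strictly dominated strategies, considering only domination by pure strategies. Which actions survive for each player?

P2 drop S (P beats it: A:8>0 B:9>4 C:11>8)
P2 drop T (P beats it: A:8>6 B:9>1 C:11>7)
P1 drop C (B beats it: P:9>6 Q:9>6 R:11>9)
P1→{A,B} P2→{P,Q,R}

IESDS → P1:{A,B} P2:{P,Q,R}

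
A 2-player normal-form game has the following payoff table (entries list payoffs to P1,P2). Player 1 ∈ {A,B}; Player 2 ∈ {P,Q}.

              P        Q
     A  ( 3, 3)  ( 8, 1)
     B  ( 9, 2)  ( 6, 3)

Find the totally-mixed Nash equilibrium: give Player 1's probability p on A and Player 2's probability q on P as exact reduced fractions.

P1 indiff ⇒ q·3+(1-q)·8 = q·9+(1-q)·6 ⇒ q(-6) = (1-q)(-2) ⇒ q = 1/4
P2 indiff ⇒ p·3+(1-p)·2 = p·1+(1-p)·3 ⇒ p(2) = (1-p)(1) ⇒ p = 1/3

(p,q) = (1/3, 1/4)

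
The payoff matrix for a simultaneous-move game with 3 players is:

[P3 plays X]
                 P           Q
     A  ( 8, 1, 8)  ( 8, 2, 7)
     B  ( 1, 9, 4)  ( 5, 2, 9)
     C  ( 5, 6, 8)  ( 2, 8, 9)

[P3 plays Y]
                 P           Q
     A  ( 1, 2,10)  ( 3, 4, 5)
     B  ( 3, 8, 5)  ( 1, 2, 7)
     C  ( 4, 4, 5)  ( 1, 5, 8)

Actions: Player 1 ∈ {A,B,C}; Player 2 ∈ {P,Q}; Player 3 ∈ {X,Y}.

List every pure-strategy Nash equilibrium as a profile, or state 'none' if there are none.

NE set: (A,Q,X)

(A,P,X): not NE [P2→Q gives 2>1; P3→Y gives 10>8]
(A,P,Y): not NE [P1→C gives 4>1; P2→Q gives 4>2]
(A,Q,X): NE
(A,Q,Y): not NE [P3→X gives 7>5]
(B,P,X): not NE [P1→A gives 8>1; P3→Y gives 5>4]
(B,P,Y): not NE [P1→C gives 4>3]
(B,Q,X): not NE [P1→A gives 8>5; P2→P gives 9>2]
(B,Q,Y): not NE [P1→A gives 3>1; P2→P gives 8>2; P3→X gives 9>7]
(C,P,X): not NE [P1→A gives 8>5; P2→Q gives 8>6]
(C,P,Y): not NE [P2→Q gives 5>4; P3→X gives 8>5]
(C,Q,X): not NE [P1→A gives 8>2]
(C,Q,Y): not NE [P1→A gives 3>1; P3→X gives 9>8]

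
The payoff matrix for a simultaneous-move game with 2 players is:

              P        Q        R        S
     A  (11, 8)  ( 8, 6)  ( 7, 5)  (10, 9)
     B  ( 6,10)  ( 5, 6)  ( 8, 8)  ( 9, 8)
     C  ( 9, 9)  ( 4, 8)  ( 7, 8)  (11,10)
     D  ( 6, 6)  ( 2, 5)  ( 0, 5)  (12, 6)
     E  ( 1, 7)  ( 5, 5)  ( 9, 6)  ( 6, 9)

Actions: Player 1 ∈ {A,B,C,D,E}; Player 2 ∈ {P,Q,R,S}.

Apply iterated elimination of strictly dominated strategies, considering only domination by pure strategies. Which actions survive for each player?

Survivors P1:{A,C,D} P2:{P,S}

P2 drop Q (P beats it: A:8>6 B:10>6 C:9>8 D:6>5 E:7>5)
P2 drop R (P beats it: A:8>5 B:10>8 C:9>8 D:6>5 E:7>6)
P1 drop B (A beats it: P:11>6 S:10>9)
P1 drop E (A beats it: P:11>1 S:10>6)
P1→{A,C,D} P2→{P,S}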